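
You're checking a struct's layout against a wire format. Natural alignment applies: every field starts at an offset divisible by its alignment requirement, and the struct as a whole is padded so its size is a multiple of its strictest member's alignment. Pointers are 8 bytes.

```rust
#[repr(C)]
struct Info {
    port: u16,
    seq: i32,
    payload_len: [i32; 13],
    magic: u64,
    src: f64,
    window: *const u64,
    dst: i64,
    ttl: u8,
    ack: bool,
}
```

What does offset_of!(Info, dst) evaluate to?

88

@0: port [2B, align 2] → 2
+2 pad (align 4)
@4: seq [4B, align 4] → 8
@8: payload_len [52B, align 4] → 60
+4 pad (align 8)
@64: magic [8B, align 8] → 72
@72: src [8B, align 8] → 80
@80: window [8B, align 8] → 88
@88: dst [8B, align 8] → 96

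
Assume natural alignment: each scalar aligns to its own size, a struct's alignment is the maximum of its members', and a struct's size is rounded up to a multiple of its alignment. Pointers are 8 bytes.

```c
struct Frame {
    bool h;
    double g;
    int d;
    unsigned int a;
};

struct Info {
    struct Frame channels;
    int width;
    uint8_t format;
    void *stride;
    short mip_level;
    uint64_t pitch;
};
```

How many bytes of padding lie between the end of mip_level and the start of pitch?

Frame: @0: h [1B, align 1] → 1; +7 pad (align 8); @8: g [8B, align 8] → 16; @16: d [4B, align 4] → 20; @20: a [4B, align 4] → 24; size 24, align 8
@0: channels [24B, align 8] → 24
@24: width [4B, align 4] → 28
@28: format [1B, align 1] → 29
+3 pad (align 8)
@32: stride [8B, align 8] → 40
@40: mip_level [2B, align 2] → 42
+6 pad (align 8)
@48: pitch [8B, align 8] → 56

6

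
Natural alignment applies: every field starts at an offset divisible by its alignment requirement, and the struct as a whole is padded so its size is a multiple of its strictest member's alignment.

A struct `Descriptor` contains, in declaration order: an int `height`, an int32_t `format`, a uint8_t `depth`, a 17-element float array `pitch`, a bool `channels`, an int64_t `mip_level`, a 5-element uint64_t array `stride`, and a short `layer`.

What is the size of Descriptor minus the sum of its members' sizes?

16

@0: height [4B, align 4] → 4
@4: format [4B, align 4] → 8
@8: depth [1B, align 1] → 9
+3 pad (align 4)
@12: pitch [68B, align 4] → 80
@80: channels [1B, align 1] → 81
+7 pad (align 8)
@88: mip_level [8B, align 8] → 96
@96: stride [40B, align 8] → 136
@136: layer [2B, align 2] → 138
+6 tail pad (align 8)
size 144, align 8
data bytes 128, size 144 → padding 16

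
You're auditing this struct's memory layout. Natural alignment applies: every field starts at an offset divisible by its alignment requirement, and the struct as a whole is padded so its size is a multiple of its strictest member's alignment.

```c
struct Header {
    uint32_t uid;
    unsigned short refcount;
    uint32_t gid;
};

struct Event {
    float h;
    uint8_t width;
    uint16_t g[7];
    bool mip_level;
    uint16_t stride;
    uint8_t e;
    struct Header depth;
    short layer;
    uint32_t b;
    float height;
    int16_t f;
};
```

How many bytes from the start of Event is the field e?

24

Header: uid at 0 (size 4, align 4) → ends 4; refcount at 4 (size 2, align 2) → ends 6; pad 2 to align 4 for gid; gid at 8 (size 4, align 4) → ends 12; total 12 bytes, alignment 4
h at 0 (size 4, align 4) → ends 4
width at 4 (size 1, align 1) → ends 5
pad 1 to align 2 for g
g at 6 (size 14, align 2) → ends 20
mip_level at 20 (size 1, align 1) → ends 21
pad 1 to align 2 for stride
stride at 22 (size 2, align 2) → ends 24
e at 24 (size 1, align 1) → ends 25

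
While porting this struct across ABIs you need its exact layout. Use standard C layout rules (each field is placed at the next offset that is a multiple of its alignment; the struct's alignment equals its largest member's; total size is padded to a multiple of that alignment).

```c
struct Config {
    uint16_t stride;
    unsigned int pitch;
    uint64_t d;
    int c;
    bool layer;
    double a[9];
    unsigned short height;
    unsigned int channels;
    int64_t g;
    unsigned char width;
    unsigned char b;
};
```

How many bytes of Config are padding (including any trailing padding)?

0..2  stride  (2B, 2-aligned)
2..4  -- padding (2B)
4..8  pitch  (4B, 4-aligned)
8..16  d  (8B, 8-aligned)
16..20  c  (4B, 4-aligned)
20..21  layer  (1B, 1-aligned)
21..24  -- padding (3B)
24..96  a  (72B, 8-aligned)
96..98  height  (2B, 2-aligned)
98..100  -- padding (2B)
100..104  channels  (4B, 4-aligned)
104..112  g  (8B, 8-aligned)
112..113  width  (1B, 1-aligned)
113..114  b  (1B, 1-aligned)
114..120  -- tail padding (6B)
sizeof = 120, alignof = 8
data bytes 107, size 120 → padding 13

13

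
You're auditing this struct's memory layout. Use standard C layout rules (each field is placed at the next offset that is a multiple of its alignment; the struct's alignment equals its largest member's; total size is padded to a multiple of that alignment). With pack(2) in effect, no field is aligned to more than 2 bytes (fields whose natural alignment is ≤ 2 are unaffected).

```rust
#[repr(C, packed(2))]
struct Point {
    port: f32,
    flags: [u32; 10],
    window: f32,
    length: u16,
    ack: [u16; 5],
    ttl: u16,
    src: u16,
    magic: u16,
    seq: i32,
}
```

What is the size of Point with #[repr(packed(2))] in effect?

70

@0: port [4B, align 2] → 4
@4: flags [40B, align 2] → 44
@44: window [4B, align 2] → 48
@48: length [2B, align 2] → 50
@50: ack [10B, align 2] → 60
@60: ttl [2B, align 2] → 62
@62: src [2B, align 2] → 64
@64: magic [2B, align 2] → 66
@66: seq [4B, align 2] → 70
size 70, align 2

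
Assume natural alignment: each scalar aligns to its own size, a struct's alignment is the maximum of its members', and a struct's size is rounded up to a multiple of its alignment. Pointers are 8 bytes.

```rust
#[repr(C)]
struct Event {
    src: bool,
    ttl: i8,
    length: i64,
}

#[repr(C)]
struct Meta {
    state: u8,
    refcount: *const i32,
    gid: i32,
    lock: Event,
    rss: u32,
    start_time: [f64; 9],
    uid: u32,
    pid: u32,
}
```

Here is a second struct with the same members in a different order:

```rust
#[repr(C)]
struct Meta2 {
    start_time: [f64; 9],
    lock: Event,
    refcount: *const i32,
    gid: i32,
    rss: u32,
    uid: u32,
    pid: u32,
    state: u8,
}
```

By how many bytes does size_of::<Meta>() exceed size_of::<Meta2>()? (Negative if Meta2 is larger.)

8

Event: @0: src [1B, align 1] → 1; @1: ttl [1B, align 1] → 2; +6 pad (align 8); @8: length [8B, align 8] → 16; size 16, align 8
@0: state [1B, align 1] → 1
+7 pad (align 8)
@8: refcount [8B, align 8] → 16
@16: gid [4B, align 4] → 20
+4 pad (align 8)
@24: lock [16B, align 8] → 40
@40: rss [4B, align 4] → 44
+4 pad (align 8)
@48: start_time [72B, align 8] → 120
@120: uid [4B, align 4] → 124
@124: pid [4B, align 4] → 128
size 128, align 8
— Meta2 —
@0: start_time [72B, align 8] → 72
@72: lock [16B, align 8] → 88
@88: refcount [8B, align 8] → 96
@96: gid [4B, align 4] → 100
@100: rss [4B, align 4] → 104
@104: uid [4B, align 4] → 108
@108: pid [4B, align 4] → 112
@112: state [1B, align 1] → 113
+7 tail pad (align 8)
size 120, align 8
128 − 120 = 8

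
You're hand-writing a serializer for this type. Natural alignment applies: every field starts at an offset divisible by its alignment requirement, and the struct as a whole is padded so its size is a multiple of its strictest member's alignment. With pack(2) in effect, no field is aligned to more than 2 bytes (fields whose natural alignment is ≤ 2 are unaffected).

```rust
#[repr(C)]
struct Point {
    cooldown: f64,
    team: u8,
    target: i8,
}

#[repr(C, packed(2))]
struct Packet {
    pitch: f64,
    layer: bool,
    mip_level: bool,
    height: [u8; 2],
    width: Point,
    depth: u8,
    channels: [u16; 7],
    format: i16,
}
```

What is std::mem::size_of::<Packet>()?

46

Point: cooldown at 0 (size 8, align 8) → ends 8; team at 8 (size 1, align 1) → ends 9; target at 9 (size 1, align 1) → ends 10; tail pad 6 to reach multiple of 8; total 16 bytes, alignment 8
pitch at 0 (size 8, align 2) → ends 8
layer at 8 (size 1, align 1) → ends 9
mip_level at 9 (size 1, align 1) → ends 10
height at 10 (size 2, align 1) → ends 12
width at 12 (size 16, align 2) → ends 28
depth at 28 (size 1, align 1) → ends 29
pad 1 to align 2 for channels
channels at 30 (size 14, align 2) → ends 44
format at 44 (size 2, align 2) → ends 46
total 46 bytes, alignment 2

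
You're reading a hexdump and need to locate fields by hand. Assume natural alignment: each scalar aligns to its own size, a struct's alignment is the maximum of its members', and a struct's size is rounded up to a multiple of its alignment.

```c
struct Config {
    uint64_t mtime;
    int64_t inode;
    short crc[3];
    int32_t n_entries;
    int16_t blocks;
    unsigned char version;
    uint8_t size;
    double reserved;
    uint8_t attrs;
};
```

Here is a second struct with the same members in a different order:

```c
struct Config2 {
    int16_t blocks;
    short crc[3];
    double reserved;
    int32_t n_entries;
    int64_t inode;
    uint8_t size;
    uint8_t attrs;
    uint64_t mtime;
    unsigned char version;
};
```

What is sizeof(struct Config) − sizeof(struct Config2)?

0..8  mtime  (8B, 8-aligned)
8..16  inode  (8B, 8-aligned)
16..22  crc  (6B, 2-aligned)
22..24  -- padding (2B)
24..28  n_entries  (4B, 4-aligned)
28..30  blocks  (2B, 2-aligned)
30..31  version  (1B, 1-aligned)
31..32  size  (1B, 1-aligned)
32..40  reserved  (8B, 8-aligned)
40..41  attrs  (1B, 1-aligned)
41..48  -- tail padding (7B)
sizeof = 48, alignof = 8
— Config2 —
0..2  blocks  (2B, 2-aligned)
2..8  crc  (6B, 2-aligned)
8..16  reserved  (8B, 8-aligned)
16..20  n_entries  (4B, 4-aligned)
20..24  -- padding (4B)
24..32  inode  (8B, 8-aligned)
32..33  size  (1B, 1-aligned)
33..34  attrs  (1B, 1-aligned)
34..40  -- padding (6B)
40..48  mtime  (8B, 8-aligned)
48..49  version  (1B, 1-aligned)
49..56  -- tail padding (7B)
sizeof = 56, alignof = 8
48 − 56 = -8

-8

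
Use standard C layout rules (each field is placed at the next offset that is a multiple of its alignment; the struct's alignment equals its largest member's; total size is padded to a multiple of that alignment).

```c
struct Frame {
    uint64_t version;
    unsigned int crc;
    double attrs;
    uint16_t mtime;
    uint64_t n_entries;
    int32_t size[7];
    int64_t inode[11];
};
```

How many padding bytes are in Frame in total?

0..8  version  (8B, 8-aligned)
8..12  crc  (4B, 4-aligned)
12..16  -- padding (4B)
16..24  attrs  (8B, 8-aligned)
24..26  mtime  (2B, 2-aligned)
26..32  -- padding (6B)
32..40  n_entries  (8B, 8-aligned)
40..68  size  (28B, 4-aligned)
68..72  -- padding (4B)
72..160  inode  (88B, 8-aligned)
sizeof = 160, alignof = 8
data bytes 146, size 160 → padding 14

14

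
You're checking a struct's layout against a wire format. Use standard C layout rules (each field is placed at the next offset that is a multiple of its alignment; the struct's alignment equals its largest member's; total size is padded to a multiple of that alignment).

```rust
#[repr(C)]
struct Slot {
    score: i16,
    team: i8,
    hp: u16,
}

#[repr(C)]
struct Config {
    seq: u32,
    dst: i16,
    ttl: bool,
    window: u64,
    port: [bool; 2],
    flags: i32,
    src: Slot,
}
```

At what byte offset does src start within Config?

24

Slot: score at 0 (size 2, align 2) → ends 2; team at 2 (size 1, align 1) → ends 3; pad 1 to align 2 for hp; hp at 4 (size 2, align 2) → ends 6; total 6 bytes, alignment 2
seq at 0 (size 4, align 4) → ends 4
dst at 4 (size 2, align 2) → ends 6
ttl at 6 (size 1, align 1) → ends 7
pad 1 to align 8 for window
window at 8 (size 8, align 8) → ends 16
port at 16 (size 2, align 1) → ends 18
pad 2 to align 4 for flags
flags at 20 (size 4, align 4) → ends 24
src at 24 (size 6, align 2) → ends 30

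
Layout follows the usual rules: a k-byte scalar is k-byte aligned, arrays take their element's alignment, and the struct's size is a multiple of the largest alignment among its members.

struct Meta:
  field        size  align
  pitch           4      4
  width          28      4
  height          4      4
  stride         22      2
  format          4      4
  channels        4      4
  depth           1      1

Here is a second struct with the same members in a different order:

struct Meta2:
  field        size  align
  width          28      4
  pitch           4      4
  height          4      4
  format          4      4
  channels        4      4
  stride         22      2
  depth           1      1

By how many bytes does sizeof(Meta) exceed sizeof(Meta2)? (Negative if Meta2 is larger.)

@0: pitch [4B, align 4] → 4
@4: width [28B, align 4] → 32
@32: height [4B, align 4] → 36
@36: stride [22B, align 2] → 58
+2 pad (align 4)
@60: format [4B, align 4] → 64
@64: channels [4B, align 4] → 68
@68: depth [1B, align 1] → 69
+3 tail pad (align 4)
size 72, align 4
— Meta2 —
@0: width [28B, align 4] → 28
@28: pitch [4B, align 4] → 32
@32: height [4B, align 4] → 36
@36: format [4B, align 4] → 40
@40: channels [4B, align 4] → 44
@44: stride [22B, align 2] → 66
@66: depth [1B, align 1] → 67
+1 tail pad (align 4)
size 68, align 4
72 − 68 = 4

4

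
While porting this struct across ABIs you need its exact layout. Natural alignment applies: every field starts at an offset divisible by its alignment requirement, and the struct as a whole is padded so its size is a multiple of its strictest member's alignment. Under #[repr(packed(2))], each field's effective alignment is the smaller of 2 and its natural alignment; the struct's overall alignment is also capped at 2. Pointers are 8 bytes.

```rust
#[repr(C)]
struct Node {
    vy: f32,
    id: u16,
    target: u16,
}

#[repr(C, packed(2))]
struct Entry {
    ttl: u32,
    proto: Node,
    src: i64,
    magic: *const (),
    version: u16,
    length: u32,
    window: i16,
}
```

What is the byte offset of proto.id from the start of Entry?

8

Node: @0: vy [4B, align 4] → 4; @4: id [2B, align 2] → 6; @6: target [2B, align 2] → 8; size 8, align 4
@0: ttl [4B, align 2] → 4
@4: proto [8B, align 2] → 12
within Node: id at 4
4 + 4 = 8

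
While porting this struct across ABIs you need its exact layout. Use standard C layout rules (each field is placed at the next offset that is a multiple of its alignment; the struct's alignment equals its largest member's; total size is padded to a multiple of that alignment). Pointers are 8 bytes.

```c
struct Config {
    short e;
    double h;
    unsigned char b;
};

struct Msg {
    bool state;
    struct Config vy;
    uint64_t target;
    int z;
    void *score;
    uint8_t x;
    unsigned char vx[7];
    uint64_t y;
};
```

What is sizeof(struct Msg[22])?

1584

Config: 0..2  e  (2B, 2-aligned); 2..8  -- padding (6B); 8..16  h  (8B, 8-aligned); 16..17  b  (1B, 1-aligned); 17..24  -- tail padding (7B); sizeof = 24, alignof = 8
0..1  state  (1B, 1-aligned)
1..8  -- padding (7B)
8..32  vy  (24B, 8-aligned)
32..40  target  (8B, 8-aligned)
40..44  z  (4B, 4-aligned)
44..48  -- padding (4B)
48..56  score  (8B, 8-aligned)
56..57  x  (1B, 1-aligned)
57..64  vx  (7B, 1-aligned)
64..72  y  (8B, 8-aligned)
sizeof = 72, alignof = 8
array of 22: 22 × 72 = 1584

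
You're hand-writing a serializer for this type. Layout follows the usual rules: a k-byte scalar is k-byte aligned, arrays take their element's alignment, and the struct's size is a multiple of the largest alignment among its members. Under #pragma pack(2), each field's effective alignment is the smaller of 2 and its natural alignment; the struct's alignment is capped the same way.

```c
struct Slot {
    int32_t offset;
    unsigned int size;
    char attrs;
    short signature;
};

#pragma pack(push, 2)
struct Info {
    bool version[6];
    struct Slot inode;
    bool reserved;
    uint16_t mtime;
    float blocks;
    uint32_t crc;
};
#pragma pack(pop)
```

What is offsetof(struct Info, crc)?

26

Slot: offset at 0 (size 4, align 4) → ends 4; size at 4 (size 4, align 4) → ends 8; attrs at 8 (size 1, align 1) → ends 9; pad 1 to align 2 for signature; signature at 10 (size 2, align 2) → ends 12; total 12 bytes, alignment 4
version at 0 (size 6, align 1) → ends 6
inode at 6 (size 12, align 2) → ends 18
reserved at 18 (size 1, align 1) → ends 19
pad 1 to align 2 for mtime
mtime at 20 (size 2, align 2) → ends 22
blocks at 22 (size 4, align 2) → ends 26
crc at 26 (size 4, align 2) → ends 30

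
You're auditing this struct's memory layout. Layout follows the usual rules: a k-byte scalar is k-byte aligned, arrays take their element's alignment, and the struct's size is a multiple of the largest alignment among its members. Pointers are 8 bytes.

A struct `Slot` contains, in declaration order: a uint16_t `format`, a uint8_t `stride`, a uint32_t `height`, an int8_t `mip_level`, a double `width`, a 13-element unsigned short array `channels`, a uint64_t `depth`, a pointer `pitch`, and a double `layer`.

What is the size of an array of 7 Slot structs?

0..2  format  (2B, 2-aligned)
2..3  stride  (1B, 1-aligned)
3..4  -- padding (1B)
4..8  height  (4B, 4-aligned)
8..9  mip_level  (1B, 1-aligned)
9..16  -- padding (7B)
16..24  width  (8B, 8-aligned)
24..50  channels  (26B, 2-aligned)
50..56  -- padding (6B)
56..64  depth  (8B, 8-aligned)
64..72  pitch  (8B, 8-aligned)
72..80  layer  (8B, 8-aligned)
sizeof = 80, alignof = 8
array of 7: 7 × 80 = 560

560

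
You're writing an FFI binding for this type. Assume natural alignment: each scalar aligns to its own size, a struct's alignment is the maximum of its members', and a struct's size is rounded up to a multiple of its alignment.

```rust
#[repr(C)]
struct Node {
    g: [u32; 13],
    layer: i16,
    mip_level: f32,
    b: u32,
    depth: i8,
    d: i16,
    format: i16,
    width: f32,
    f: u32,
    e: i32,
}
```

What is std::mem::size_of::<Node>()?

0..52  g  (52B, 4-aligned)
52..54  layer  (2B, 2-aligned)
54..56  -- padding (2B)
56..60  mip_level  (4B, 4-aligned)
60..64  b  (4B, 4-aligned)
64..65  depth  (1B, 1-aligned)
65..66  -- padding (1B)
66..68  d  (2B, 2-aligned)
68..70  format  (2B, 2-aligned)
70..72  -- padding (2B)
72..76  width  (4B, 4-aligned)
76..80  f  (4B, 4-aligned)
80..84  e  (4B, 4-aligned)
sizeof = 84, alignof = 4

84 bytes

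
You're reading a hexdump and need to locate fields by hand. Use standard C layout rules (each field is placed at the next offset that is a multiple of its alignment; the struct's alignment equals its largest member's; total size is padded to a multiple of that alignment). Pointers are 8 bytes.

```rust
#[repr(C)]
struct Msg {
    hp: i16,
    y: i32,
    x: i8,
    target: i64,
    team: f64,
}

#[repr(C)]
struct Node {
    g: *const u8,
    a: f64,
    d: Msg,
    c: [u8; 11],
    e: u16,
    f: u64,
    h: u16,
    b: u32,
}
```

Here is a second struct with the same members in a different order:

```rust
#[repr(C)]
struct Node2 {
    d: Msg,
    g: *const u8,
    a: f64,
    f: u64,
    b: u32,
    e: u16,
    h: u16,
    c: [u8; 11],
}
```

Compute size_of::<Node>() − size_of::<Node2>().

Msg: 0..2  hp  (2B, 2-aligned); 2..4  -- padding (2B); 4..8  y  (4B, 4-aligned); 8..9  x  (1B, 1-aligned); 9..16  -- padding (7B); 16..24  target  (8B, 8-aligned); 24..32  team  (8B, 8-aligned); sizeof = 32, alignof = 8
0..8  g  (8B, 8-aligned)
8..16  a  (8B, 8-aligned)
16..48  d  (32B, 8-aligned)
48..59  c  (11B, 1-aligned)
59..60  -- padding (1B)
60..62  e  (2B, 2-aligned)
62..64  -- padding (2B)
64..72  f  (8B, 8-aligned)
72..74  h  (2B, 2-aligned)
74..76  -- padding (2B)
76..80  b  (4B, 4-aligned)
sizeof = 80, alignof = 8
— Node2 —
0..32  d  (32B, 8-aligned)
32..40  g  (8B, 8-aligned)
40..48  a  (8B, 8-aligned)
48..56  f  (8B, 8-aligned)
56..60  b  (4B, 4-aligned)
60..62  e  (2B, 2-aligned)
62..64  h  (2B, 2-aligned)
64..75  c  (11B, 1-aligned)
75..80  -- tail padding (5B)
sizeof = 80, alignof = 8
80 − 80 = 0

0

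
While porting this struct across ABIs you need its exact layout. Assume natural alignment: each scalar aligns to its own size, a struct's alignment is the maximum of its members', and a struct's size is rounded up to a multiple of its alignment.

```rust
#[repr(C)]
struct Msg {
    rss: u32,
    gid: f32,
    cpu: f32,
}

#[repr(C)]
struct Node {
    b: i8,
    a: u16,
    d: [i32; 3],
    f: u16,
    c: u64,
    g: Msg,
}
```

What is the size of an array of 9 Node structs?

432

Msg: 0..4  rss  (4B, 4-aligned); 4..8  gid  (4B, 4-aligned); 8..12  cpu  (4B, 4-aligned); sizeof = 12, alignof = 4
0..1  b  (1B, 1-aligned)
1..2  -- padding (1B)
2..4  a  (2B, 2-aligned)
4..16  d  (12B, 4-aligned)
16..18  f  (2B, 2-aligned)
18..24  -- padding (6B)
24..32  c  (8B, 8-aligned)
32..44  g  (12B, 4-aligned)
44..48  -- tail padding (4B)
sizeof = 48, alignof = 8
array of 9: 9 × 48 = 432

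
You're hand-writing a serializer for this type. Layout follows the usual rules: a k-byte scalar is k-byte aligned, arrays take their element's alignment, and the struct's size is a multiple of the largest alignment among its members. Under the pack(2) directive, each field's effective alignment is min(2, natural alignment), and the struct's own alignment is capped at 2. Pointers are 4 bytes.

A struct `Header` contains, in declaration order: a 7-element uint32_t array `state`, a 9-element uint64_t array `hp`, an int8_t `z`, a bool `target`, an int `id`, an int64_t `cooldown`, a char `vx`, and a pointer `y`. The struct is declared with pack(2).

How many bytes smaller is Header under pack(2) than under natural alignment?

natural layout:
  0..28  state  (28B, 4-aligned)
  28..32  -- padding (4B)
  32..104  hp  (72B, 8-aligned)
  104..105  z  (1B, 1-aligned)
  105..106  target  (1B, 1-aligned)
  106..108  -- padding (2B)
  108..112  id  (4B, 4-aligned)
  112..120  cooldown  (8B, 8-aligned)
  120..121  vx  (1B, 1-aligned)
  121..124  -- padding (3B)
  124..128  y  (4B, 4-aligned)
  sizeof = 128, alignof = 8
packed(2) layout:
  0..28  state  (28B, 2-aligned)
  28..100  hp  (72B, 2-aligned)
  100..101  z  (1B, 1-aligned)
  101..102  target  (1B, 1-aligned)
  102..106  id  (4B, 2-aligned)
  106..114  cooldown  (8B, 2-aligned)
  114..115  vx  (1B, 1-aligned)
  115..116  -- padding (1B)
  116..120  y  (4B, 2-aligned)
  sizeof = 120, alignof = 2
128 − 120 = 8

8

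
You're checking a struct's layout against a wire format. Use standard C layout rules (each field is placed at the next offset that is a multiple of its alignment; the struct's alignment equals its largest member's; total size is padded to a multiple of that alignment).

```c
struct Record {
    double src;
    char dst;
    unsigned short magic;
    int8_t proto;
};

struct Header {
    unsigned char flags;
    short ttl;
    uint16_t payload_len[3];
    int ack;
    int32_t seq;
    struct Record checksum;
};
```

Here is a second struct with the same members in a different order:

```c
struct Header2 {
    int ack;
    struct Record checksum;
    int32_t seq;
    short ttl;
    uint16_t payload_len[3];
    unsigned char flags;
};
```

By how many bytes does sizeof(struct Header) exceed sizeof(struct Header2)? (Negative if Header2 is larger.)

0

Record: src at 0 (size 8, align 8) → ends 8; dst at 8 (size 1, align 1) → ends 9; pad 1 to align 2 for magic; magic at 10 (size 2, align 2) → ends 12; proto at 12 (size 1, align 1) → ends 13; tail pad 3 to reach multiple of 8; total 16 bytes, alignment 8
flags at 0 (size 1, align 1) → ends 1
pad 1 to align 2 for ttl
ttl at 2 (size 2, align 2) → ends 4
payload_len at 4 (size 6, align 2) → ends 10
pad 2 to align 4 for ack
ack at 12 (size 4, align 4) → ends 16
seq at 16 (size 4, align 4) → ends 20
pad 4 to align 8 for checksum
checksum at 24 (size 16, align 8) → ends 40
total 40 bytes, alignment 8
— Header2 —
ack at 0 (size 4, align 4) → ends 4
pad 4 to align 8 for checksum
checksum at 8 (size 16, align 8) → ends 24
seq at 24 (size 4, align 4) → ends 28
ttl at 28 (size 2, align 2) → ends 30
payload_len at 30 (size 6, align 2) → ends 36
flags at 36 (size 1, align 1) → ends 37
tail pad 3 to reach multiple of 8
total 40 bytes, alignment 8
40 − 40 = 0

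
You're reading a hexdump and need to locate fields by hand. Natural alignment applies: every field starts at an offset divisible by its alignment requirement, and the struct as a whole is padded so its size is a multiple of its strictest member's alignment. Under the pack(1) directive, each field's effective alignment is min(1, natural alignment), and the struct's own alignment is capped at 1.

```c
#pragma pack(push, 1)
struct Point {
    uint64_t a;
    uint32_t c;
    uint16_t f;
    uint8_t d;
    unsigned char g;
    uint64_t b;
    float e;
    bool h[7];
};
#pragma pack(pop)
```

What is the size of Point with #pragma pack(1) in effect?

@0: a [8B, align 1] → 8
@8: c [4B, align 1] → 12
@12: f [2B, align 1] → 14
@14: d [1B, align 1] → 15
@15: g [1B, align 1] → 16
@16: b [8B, align 1] → 24
@24: e [4B, align 1] → 28
@28: h [7B, align 1] → 35
size 35, align 1

35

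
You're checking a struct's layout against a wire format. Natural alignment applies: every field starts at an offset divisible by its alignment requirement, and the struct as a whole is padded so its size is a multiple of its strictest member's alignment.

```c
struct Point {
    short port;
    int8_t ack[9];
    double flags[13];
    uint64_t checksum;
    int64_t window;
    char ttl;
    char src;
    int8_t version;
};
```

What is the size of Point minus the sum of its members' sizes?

10

@0: port [2B, align 2] → 2
@2: ack [9B, align 1] → 11
+5 pad (align 8)
@16: flags [104B, align 8] → 120
@120: checksum [8B, align 8] → 128
@128: window [8B, align 8] → 136
@136: ttl [1B, align 1] → 137
@137: src [1B, align 1] → 138
@138: version [1B, align 1] → 139
+5 tail pad (align 8)
size 144, align 8
data bytes 134, size 144 → padding 10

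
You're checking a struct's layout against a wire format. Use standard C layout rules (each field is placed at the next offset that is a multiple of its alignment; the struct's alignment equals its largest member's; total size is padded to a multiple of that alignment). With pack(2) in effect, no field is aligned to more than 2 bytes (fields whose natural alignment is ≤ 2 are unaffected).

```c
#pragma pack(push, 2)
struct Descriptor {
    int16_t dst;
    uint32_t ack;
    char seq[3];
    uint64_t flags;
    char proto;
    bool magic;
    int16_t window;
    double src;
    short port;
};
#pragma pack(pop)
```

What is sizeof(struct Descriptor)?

32 bytes

0..2  dst  (2B, 2-aligned)
2..6  ack  (4B, 2-aligned)
6..9  seq  (3B, 1-aligned)
9..10  -- padding (1B)
10..18  flags  (8B, 2-aligned)
18..19  proto  (1B, 1-aligned)
19..20  magic  (1B, 1-aligned)
20..22  window  (2B, 2-aligned)
22..30  src  (8B, 2-aligned)
30..32  port  (2B, 2-aligned)
sizeof = 32, alignof = 2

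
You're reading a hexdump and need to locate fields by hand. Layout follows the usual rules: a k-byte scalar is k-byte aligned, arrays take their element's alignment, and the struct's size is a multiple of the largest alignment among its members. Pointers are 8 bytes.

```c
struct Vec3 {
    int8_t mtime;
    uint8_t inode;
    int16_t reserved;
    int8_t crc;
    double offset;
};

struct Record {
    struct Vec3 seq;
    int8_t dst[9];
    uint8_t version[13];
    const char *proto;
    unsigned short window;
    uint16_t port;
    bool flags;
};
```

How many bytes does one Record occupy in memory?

56

Vec3: mtime at 0 (size 1, align 1) → ends 1; inode at 1 (size 1, align 1) → ends 2; reserved at 2 (size 2, align 2) → ends 4; crc at 4 (size 1, align 1) → ends 5; pad 3 to align 8 for offset; offset at 8 (size 8, align 8) → ends 16; total 16 bytes, alignment 8
seq at 0 (size 16, align 8) → ends 16
dst at 16 (size 9, align 1) → ends 25
version at 25 (size 13, align 1) → ends 38
pad 2 to align 8 for proto
proto at 40 (size 8, align 8) → ends 48
window at 48 (size 2, align 2) → ends 50
port at 50 (size 2, align 2) → ends 52
flags at 52 (size 1, align 1) → ends 53
tail pad 3 to reach multiple of 8
total 56 bytes, alignment 8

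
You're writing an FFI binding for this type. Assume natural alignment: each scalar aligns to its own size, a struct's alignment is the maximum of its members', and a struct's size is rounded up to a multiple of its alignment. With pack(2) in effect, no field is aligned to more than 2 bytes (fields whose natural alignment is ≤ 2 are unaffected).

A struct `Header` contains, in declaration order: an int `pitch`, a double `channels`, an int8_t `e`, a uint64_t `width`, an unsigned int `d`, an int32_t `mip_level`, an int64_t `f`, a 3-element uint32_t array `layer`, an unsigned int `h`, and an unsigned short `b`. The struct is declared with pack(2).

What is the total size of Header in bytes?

@0: pitch [4B, align 2] → 4
@4: channels [8B, align 2] → 12
@12: e [1B, align 1] → 13
+1 pad (align 2)
@14: width [8B, align 2] → 22
@22: d [4B, align 2] → 26
@26: mip_level [4B, align 2] → 30
@30: f [8B, align 2] → 38
@38: layer [12B, align 2] → 50
@50: h [4B, align 2] → 54
@54: b [2B, align 2] → 56
size 56, align 2

56 bytes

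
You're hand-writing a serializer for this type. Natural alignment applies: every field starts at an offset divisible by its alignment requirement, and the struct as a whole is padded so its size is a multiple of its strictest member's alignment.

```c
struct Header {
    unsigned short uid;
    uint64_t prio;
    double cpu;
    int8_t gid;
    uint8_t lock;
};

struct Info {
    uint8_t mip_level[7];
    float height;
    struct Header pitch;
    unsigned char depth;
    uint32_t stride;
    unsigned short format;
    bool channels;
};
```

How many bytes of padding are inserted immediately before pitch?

Header: @0: uid [2B, align 2] → 2; +6 pad (align 8); @8: prio [8B, align 8] → 16; @16: cpu [8B, align 8] → 24; @24: gid [1B, align 1] → 25; @25: lock [1B, align 1] → 26; +6 tail pad (align 8); size 32, align 8
@0: mip_level [7B, align 1] → 7
+1 pad (align 4)
@8: height [4B, align 4] → 12
+4 pad (align 8)
@16: pitch [32B, align 8] → 48

4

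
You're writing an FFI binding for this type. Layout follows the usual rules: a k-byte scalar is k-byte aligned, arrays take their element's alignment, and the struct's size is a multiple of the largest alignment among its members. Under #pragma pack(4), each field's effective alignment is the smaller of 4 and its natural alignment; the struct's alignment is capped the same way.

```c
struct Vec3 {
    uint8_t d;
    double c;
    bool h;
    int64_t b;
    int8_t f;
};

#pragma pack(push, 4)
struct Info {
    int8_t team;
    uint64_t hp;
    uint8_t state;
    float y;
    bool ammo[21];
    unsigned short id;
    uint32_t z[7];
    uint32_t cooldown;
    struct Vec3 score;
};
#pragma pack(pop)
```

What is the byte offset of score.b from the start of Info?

Vec3: d at 0 (size 1, align 1) → ends 1; pad 7 to align 8 for c; c at 8 (size 8, align 8) → ends 16; h at 16 (size 1, align 1) → ends 17; pad 7 to align 8 for b; b at 24 (size 8, align 8) → ends 32; f at 32 (size 1, align 1) → ends 33; tail pad 7 to reach multiple of 8; total 40 bytes, alignment 8
team at 0 (size 1, align 1) → ends 1
pad 3 to align 4 for hp
hp at 4 (size 8, align 4) → ends 12
state at 12 (size 1, align 1) → ends 13
pad 3 to align 4 for y
y at 16 (size 4, align 4) → ends 20
ammo at 20 (size 21, align 1) → ends 41
pad 1 to align 2 for id
id at 42 (size 2, align 2) → ends 44
z at 44 (size 28, align 4) → ends 72
cooldown at 72 (size 4, align 4) → ends 76
score at 76 (size 40, align 4) → ends 116
within Vec3: b at 24
76 + 24 = 100

100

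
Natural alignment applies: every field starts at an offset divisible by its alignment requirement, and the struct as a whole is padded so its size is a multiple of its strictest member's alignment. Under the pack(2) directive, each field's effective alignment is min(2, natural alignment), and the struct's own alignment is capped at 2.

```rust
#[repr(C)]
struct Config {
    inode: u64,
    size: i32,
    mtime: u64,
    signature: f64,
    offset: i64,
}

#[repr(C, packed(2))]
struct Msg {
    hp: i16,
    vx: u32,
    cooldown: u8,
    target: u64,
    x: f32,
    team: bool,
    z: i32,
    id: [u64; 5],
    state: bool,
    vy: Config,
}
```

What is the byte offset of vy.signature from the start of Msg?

92

Config: inode at 0 (size 8, align 8) → ends 8; size at 8 (size 4, align 4) → ends 12; pad 4 to align 8 for mtime; mtime at 16 (size 8, align 8) → ends 24; signature at 24 (size 8, align 8) → ends 32; offset at 32 (size 8, align 8) → ends 40; total 40 bytes, alignment 8
hp at 0 (size 2, align 2) → ends 2
vx at 2 (size 4, align 2) → ends 6
cooldown at 6 (size 1, align 1) → ends 7
pad 1 to align 2 for target
target at 8 (size 8, align 2) → ends 16
x at 16 (size 4, align 2) → ends 20
team at 20 (size 1, align 1) → ends 21
pad 1 to align 2 for z
z at 22 (size 4, align 2) → ends 26
id at 26 (size 40, align 2) → ends 66
state at 66 (size 1, align 1) → ends 67
pad 1 to align 2 for vy
vy at 68 (size 40, align 2) → ends 108
within Config: signature at 24
68 + 24 = 92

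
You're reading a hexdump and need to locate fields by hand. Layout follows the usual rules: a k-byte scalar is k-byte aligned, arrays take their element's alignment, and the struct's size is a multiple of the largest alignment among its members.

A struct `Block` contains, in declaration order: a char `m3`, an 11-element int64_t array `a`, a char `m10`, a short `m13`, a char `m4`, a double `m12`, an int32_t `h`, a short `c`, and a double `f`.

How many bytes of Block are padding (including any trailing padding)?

13

0..1  m3  (1B, 1-aligned)
1..8  -- padding (7B)
8..96  a  (88B, 8-aligned)
96..97  m10  (1B, 1-aligned)
97..98  -- padding (1B)
98..100  m13  (2B, 2-aligned)
100..101  m4  (1B, 1-aligned)
101..104  -- padding (3B)
104..112  m12  (8B, 8-aligned)
112..116  h  (4B, 4-aligned)
116..118  c  (2B, 2-aligned)
118..120  -- padding (2B)
120..128  f  (8B, 8-aligned)
sizeof = 128, alignof = 8
data bytes 115, size 128 → padding 13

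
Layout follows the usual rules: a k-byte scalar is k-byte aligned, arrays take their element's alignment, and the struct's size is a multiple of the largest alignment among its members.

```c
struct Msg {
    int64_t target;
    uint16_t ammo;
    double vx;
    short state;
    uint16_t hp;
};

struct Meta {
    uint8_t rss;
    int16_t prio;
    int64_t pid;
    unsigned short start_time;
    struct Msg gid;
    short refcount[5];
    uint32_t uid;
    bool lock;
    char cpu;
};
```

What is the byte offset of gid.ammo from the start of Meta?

32

Msg: target at 0 (size 8, align 8) → ends 8; ammo at 8 (size 2, align 2) → ends 10; pad 6 to align 8 for vx; vx at 16 (size 8, align 8) → ends 24; state at 24 (size 2, align 2) → ends 26; hp at 26 (size 2, align 2) → ends 28; tail pad 4 to reach multiple of 8; total 32 bytes, alignment 8
rss at 0 (size 1, align 1) → ends 1
pad 1 to align 2 for prio
prio at 2 (size 2, align 2) → ends 4
pad 4 to align 8 for pid
pid at 8 (size 8, align 8) → ends 16
start_time at 16 (size 2, align 2) → ends 18
pad 6 to align 8 for gid
gid at 24 (size 32, align 8) → ends 56
within Msg: ammo at 8
24 + 8 = 32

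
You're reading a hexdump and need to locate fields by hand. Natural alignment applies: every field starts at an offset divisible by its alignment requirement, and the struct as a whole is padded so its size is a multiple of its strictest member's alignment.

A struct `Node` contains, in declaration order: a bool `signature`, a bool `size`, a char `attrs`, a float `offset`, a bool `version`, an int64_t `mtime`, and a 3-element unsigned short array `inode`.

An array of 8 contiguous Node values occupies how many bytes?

256

0..1  signature  (1B, 1-aligned)
1..2  size  (1B, 1-aligned)
2..3  attrs  (1B, 1-aligned)
3..4  -- padding (1B)
4..8  offset  (4B, 4-aligned)
8..9  version  (1B, 1-aligned)
9..16  -- padding (7B)
16..24  mtime  (8B, 8-aligned)
24..30  inode  (6B, 2-aligned)
30..32  -- tail padding (2B)
sizeof = 32, alignof = 8
array of 8: 8 × 32 = 256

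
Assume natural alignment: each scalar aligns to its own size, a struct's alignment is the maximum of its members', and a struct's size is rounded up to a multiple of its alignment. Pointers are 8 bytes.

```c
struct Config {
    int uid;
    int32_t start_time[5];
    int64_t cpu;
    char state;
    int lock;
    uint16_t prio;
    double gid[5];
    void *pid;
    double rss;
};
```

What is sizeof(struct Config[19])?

1976

0..4  uid  (4B, 4-aligned)
4..24  start_time  (20B, 4-aligned)
24..32  cpu  (8B, 8-aligned)
32..33  state  (1B, 1-aligned)
33..36  -- padding (3B)
36..40  lock  (4B, 4-aligned)
40..42  prio  (2B, 2-aligned)
42..48  -- padding (6B)
48..88  gid  (40B, 8-aligned)
88..96  pid  (8B, 8-aligned)
96..104  rss  (8B, 8-aligned)
sizeof = 104, alignof = 8
array of 19: 19 × 104 = 1976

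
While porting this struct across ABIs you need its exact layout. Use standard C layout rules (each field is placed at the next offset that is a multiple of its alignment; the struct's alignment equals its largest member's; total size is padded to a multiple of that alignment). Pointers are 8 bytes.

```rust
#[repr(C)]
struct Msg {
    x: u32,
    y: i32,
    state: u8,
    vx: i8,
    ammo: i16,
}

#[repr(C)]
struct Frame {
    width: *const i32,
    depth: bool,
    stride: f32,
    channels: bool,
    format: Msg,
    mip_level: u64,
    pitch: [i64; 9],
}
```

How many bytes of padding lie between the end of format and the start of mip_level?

Msg: @0: x [4B, align 4] → 4; @4: y [4B, align 4] → 8; @8: state [1B, align 1] → 9; @9: vx [1B, align 1] → 10; @10: ammo [2B, align 2] → 12; size 12, align 4
@0: width [8B, align 8] → 8
@8: depth [1B, align 1] → 9
+3 pad (align 4)
@12: stride [4B, align 4] → 16
@16: channels [1B, align 1] → 17
+3 pad (align 4)
@20: format [12B, align 4] → 32
@32: mip_level [8B, align 8] → 40

0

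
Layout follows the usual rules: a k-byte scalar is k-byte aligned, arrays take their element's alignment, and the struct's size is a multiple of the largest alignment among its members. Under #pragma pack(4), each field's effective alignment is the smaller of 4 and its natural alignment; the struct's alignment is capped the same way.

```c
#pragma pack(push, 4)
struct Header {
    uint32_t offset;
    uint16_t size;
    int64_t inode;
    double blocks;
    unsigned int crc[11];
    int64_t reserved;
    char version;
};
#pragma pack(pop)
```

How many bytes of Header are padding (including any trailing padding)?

5

offset at 0 (size 4, align 4) → ends 4
size at 4 (size 2, align 2) → ends 6
pad 2 to align 4 for inode
inode at 8 (size 8, align 4) → ends 16
blocks at 16 (size 8, align 4) → ends 24
crc at 24 (size 44, align 4) → ends 68
reserved at 68 (size 8, align 4) → ends 76
version at 76 (size 1, align 1) → ends 77
tail pad 3 to reach multiple of 4
total 80 bytes, alignment 4
data bytes 75, size 80 → padding 5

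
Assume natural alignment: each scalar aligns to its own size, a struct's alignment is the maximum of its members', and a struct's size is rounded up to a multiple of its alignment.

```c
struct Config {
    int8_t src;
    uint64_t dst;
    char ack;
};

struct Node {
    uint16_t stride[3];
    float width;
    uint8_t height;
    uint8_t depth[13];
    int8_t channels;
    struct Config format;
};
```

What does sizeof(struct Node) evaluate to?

Config: 0..1  src  (1B, 1-aligned); 1..8  -- padding (7B); 8..16  dst  (8B, 8-aligned); 16..17  ack  (1B, 1-aligned); 17..24  -- tail padding (7B); sizeof = 24, alignof = 8
0..6  stride  (6B, 2-aligned)
6..8  -- padding (2B)
8..12  width  (4B, 4-aligned)
12..13  height  (1B, 1-aligned)
13..26  depth  (13B, 1-aligned)
26..27  channels  (1B, 1-aligned)
27..32  -- padding (5B)
32..56  format  (24B, 8-aligned)
sizeof = 56, alignof = 8

56 bytes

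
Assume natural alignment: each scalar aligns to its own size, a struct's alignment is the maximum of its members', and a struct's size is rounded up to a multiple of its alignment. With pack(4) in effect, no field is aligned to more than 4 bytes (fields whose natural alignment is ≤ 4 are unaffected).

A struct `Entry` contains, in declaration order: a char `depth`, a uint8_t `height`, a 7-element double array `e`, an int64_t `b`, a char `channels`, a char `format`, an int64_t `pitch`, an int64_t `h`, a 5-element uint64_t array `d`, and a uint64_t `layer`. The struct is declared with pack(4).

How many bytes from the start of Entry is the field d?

0..1  depth  (1B, 1-aligned)
1..2  height  (1B, 1-aligned)
2..4  -- padding (2B)
4..60  e  (56B, 4-aligned)
60..68  b  (8B, 4-aligned)
68..69  channels  (1B, 1-aligned)
69..70  format  (1B, 1-aligned)
70..72  -- padding (2B)
72..80  pitch  (8B, 4-aligned)
80..88  h  (8B, 4-aligned)
88..128  d  (40B, 4-aligned)

88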